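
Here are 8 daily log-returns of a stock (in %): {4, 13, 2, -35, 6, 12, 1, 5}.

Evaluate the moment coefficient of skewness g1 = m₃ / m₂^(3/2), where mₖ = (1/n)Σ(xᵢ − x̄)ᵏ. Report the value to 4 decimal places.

-1.8958

x̄ = (4 + 13 + 2 - 35 + 6 + 12 + 1 + 5) / 8 = 1.0000
deviations (xᵢ − x̄): 3.0000, 12.0000, 1.0000, -36.0000, 5.0000, 11.0000, 0.0000, 4.0000
Σ(xᵢ − x̄)² = 1612.0000 ⇒ m₂ = 1612.0000/8 = 201.50000
Σ(xᵢ − x̄)³ = -43380.0000 ⇒ m₃ = -43380.0000/8 = -5422.50000
m₂^(3/2) = 201.50000^(1.5) = 2860.30652
g1 = m₃ / m₂^(3/2) = -5422.50000 / 2860.30652 ≈ -1.8958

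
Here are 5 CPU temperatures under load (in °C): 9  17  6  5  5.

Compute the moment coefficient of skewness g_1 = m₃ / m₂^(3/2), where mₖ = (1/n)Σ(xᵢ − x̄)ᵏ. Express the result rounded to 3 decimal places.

x̄ = (9 + 17 + 6 + 5 + 5) / 5 = 8.4000
deviations (xᵢ − x̄): 0.6000, 8.6000, -2.4000, -3.4000, -3.4000
Σ(xᵢ − x̄)² = 103.2000 ⇒ m₂ = 103.2000/5 = 20.64000
Σ(xᵢ − x̄)³ = 543.8400 ⇒ m₃ = 543.8400/5 = 108.76800
m₂^(3/2) = 20.64000^(1.5) = 93.77013
g_1 = m₃ / m₂^(3/2) = 108.76800 / 93.77013 ≈ 1.160

1.160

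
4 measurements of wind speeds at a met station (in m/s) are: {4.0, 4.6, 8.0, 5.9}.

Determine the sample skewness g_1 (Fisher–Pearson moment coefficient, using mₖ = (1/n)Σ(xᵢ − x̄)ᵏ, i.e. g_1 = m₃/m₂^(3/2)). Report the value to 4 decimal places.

0.5579

x̄ = (4.0 + 4.6 + 8.0 + 5.9) / 4 = 5.6250
deviations (xᵢ − x̄): -1.6250, -1.0250, 2.3750, 0.2750
Σ(xᵢ − x̄)² = 9.4075 ⇒ m₂ = 9.4075/4 = 2.35188
Σ(xᵢ − x̄)³ = 8.0494 ⇒ m₃ = 8.0494/4 = 2.01234
m₂^(3/2) = 2.35188^(1.5) = 3.60679
g_1 = m₃ / m₂^(3/2) = 2.01234 / 3.60679 ≈ 0.5579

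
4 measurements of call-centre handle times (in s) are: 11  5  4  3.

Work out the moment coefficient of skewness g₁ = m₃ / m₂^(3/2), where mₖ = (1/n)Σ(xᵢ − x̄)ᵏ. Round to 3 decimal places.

0.979

x̄ = (11 + 5 + 4 + 3) / 4 = 5.7500
deviations (xᵢ − x̄): 5.2500, -0.7500, -1.7500, -2.7500
Σ(xᵢ − x̄)² = 38.7500 ⇒ m₂ = 38.7500/4 = 9.68750
Σ(xᵢ − x̄)³ = 118.1250 ⇒ m₃ = 118.1250/4 = 29.53125
m₂^(3/2) = 9.68750^(1.5) = 30.15210
g₁ = m₃ / m₂^(3/2) = 29.53125 / 30.15210 ≈ 0.979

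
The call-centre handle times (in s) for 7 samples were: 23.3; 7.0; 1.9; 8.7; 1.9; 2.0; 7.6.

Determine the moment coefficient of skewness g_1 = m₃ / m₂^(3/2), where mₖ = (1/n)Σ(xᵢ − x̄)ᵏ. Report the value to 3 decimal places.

x̄ = (23.3 + 7.0 + 1.9 + 8.7 + 1.9 + 2.0 + 7.6) / 7 = 7.4857
deviations (xᵢ − x̄): 15.8143, -0.4857, -5.5857, 1.2143, -5.5857, -5.4857, 0.1143
Σ(xᵢ − x̄)² = 344.3086 ⇒ m₂ = 344.3086/7 = 49.18694
Σ(xᵢ − x̄)³ = 3443.0651 ⇒ m₃ = 3443.0651/7 = 491.86644
m₂^(3/2) = 49.18694^(1.5) = 344.96473
g_1 = m₃ / m₂^(3/2) = 491.86644 / 344.96473 ≈ 1.426

1.426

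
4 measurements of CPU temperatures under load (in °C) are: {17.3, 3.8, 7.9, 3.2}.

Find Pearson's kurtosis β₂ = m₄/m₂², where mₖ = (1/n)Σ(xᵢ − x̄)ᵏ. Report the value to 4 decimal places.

x̄ = 8.0500
Σ(xᵢ − x̄)² = 127.1700 ⇒ m₂ = 31.79250
Σ(xᵢ − x̄)⁴ = 8200.5038 ⇒ m₄ = 2050.12596
m₂² = 1010.76306
β₂ = m₄/m₂² = 2050.12596 / 1010.76306 ≈ 2.0283

2.0283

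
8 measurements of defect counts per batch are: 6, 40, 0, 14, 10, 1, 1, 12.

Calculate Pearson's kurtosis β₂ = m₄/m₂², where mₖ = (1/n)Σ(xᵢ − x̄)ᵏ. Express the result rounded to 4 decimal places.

4.3979

x̄ = 10.5000
Σ(xᵢ − x̄)² = 1196.0000 ⇒ m₂ = 149.50000
Σ(xᵢ − x̄)⁴ = 786345.5000 ⇒ m₄ = 98293.18750
m₂² = 22350.25000
β₂ = m₄/m₂² = 98293.18750 / 22350.25000 ≈ 4.3979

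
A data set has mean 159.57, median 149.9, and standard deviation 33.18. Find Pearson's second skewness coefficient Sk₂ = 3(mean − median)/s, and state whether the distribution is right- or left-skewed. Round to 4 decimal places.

Sk₂ = 3(159.57 − 149.9) / 33.18 = 3 × 9.6700 / 33.18
    = 29.0100 / 33.18 ≈ 0.8743
Sk₂ > 0 ⇒ mean > median ⇒ right-skewed (positive skew).

0.8743, right-skewed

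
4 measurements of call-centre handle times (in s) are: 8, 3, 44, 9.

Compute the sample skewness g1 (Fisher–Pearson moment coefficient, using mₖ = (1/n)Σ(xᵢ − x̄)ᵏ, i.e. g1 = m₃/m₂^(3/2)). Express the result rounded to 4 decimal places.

x̄ = (8 + 3 + 44 + 9) / 4 = 16.0000
deviations (xᵢ − x̄): -8.0000, -13.0000, 28.0000, -7.0000
Σ(xᵢ − x̄)² = 1066.0000 ⇒ m₂ = 1066.0000/4 = 266.50000
Σ(xᵢ − x̄)³ = 18900.0000 ⇒ m₃ = 18900.0000/4 = 4725.00000
m₂^(3/2) = 266.50000^(1.5) = 4350.56659
g1 = m₃ / m₂^(3/2) = 4725.00000 / 4350.56659 ≈ 1.0861

1.0861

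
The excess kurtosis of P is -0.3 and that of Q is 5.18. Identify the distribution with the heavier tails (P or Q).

Higher excess kurtosis ⇒ heavier tails relative to the normal distribution.
-0.3 vs 5.18: the larger is 5.18, so Q has heavier tails. (Q is leptokurtic — heavier-than-normal tails; the other is platykurtic.)

Q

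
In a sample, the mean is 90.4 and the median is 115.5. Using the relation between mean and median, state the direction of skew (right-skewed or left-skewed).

left-skewed

mean − median = 90.4 − 115.5 = -25.1
mean < median ⇒ the longer tail is on the left ⇒ left-skewed (negatively skewed).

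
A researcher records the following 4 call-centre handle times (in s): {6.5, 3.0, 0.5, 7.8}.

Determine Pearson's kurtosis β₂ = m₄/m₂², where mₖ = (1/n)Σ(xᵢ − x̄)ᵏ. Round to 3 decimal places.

x̄ = 4.4500
Σ(xᵢ − x̄)² = 33.1300 ⇒ m₂ = 8.28250
Σ(xᵢ − x̄)⁴ = 391.4640 ⇒ m₄ = 97.86601
m₂² = 68.59981
β₂ = m₄/m₂² = 97.86601 / 68.59981 ≈ 1.427

1.427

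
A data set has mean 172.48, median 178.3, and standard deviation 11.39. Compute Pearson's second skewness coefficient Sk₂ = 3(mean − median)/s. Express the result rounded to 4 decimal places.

-1.5329

Sk₂ = 3(172.48 − 178.3) / 11.39 = 3 × -5.8200 / 11.39
    = -17.4600 / 11.39 ≈ -1.5329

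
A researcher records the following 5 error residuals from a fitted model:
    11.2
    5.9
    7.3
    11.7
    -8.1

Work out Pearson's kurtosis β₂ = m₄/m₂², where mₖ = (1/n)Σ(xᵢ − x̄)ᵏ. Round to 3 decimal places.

2.798

x̄ = 5.6000
Σ(xᵢ − x̄)² = 259.2400 ⇒ m₂ = 51.84800
Σ(xᵢ − x̄)⁴ = 37603.9300 ⇒ m₄ = 7520.78600
m₂² = 2688.21510
β₂ = m₄/m₂² = 7520.78600 / 2688.21510 ≈ 2.798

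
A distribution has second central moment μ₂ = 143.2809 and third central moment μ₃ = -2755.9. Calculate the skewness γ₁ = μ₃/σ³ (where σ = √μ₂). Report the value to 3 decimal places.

σ = √μ₂ = √143.2809 = 11.97000
σ³ = μ₂^(3/2) = 1715.07237
γ₁ = μ₃/σ³ = -2755.9 / 1715.07237 ≈ -1.607

-1.607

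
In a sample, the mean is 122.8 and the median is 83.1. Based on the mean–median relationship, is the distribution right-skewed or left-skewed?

mean − median = 122.8 − 83.1 = 39.7
mean > median ⇒ the longer tail is on the right ⇒ right-skewed (positively skewed).

right-skewed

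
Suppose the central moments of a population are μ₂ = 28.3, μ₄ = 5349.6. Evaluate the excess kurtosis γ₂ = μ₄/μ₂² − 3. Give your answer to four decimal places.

μ₂² = 28.3² = 800.89000
μ₄/μ₂² = 5349.6 / 800.89000 = 6.67957
γ₂ = 6.67957 − 3 ≈ 3.6796

3.6796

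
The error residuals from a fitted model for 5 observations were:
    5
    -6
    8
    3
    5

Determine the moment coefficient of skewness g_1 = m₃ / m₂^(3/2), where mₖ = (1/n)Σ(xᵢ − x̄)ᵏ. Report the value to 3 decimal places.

x̄ = (5 - 6 + 8 + 3 + 5) / 5 = 3.0000
deviations (xᵢ − x̄): 2.0000, -9.0000, 5.0000, 0.0000, 2.0000
Σ(xᵢ − x̄)² = 114.0000 ⇒ m₂ = 114.0000/5 = 22.80000
Σ(xᵢ − x̄)³ = -588.0000 ⇒ m₃ = -588.0000/5 = -117.60000
m₂^(3/2) = 22.80000^(1.5) = 108.86851
g_1 = m₃ / m₂^(3/2) = -117.60000 / 108.86851 ≈ -1.080

-1.080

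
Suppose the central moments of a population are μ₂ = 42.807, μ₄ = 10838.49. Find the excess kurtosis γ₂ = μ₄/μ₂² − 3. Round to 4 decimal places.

2.9148

μ₂² = 42.807² = 1832.43925
μ₄/μ₂² = 10838.49 / 1832.43925 = 5.91479
γ₂ = 5.91479 − 3 ≈ 2.9148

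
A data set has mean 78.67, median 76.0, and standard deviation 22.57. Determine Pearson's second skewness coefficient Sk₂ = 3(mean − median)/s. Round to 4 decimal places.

0.3549

Sk₂ = 3(78.67 − 76.0) / 22.57 = 3 × 2.6700 / 22.57
    = 8.0100 / 22.57 ≈ 0.3549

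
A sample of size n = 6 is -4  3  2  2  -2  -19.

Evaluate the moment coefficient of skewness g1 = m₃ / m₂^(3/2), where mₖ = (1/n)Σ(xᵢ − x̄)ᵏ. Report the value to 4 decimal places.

x̄ = (-4 + 3 + 2 + 2 - 2 - 19) / 6 = -3.0000
deviations (xᵢ − x̄): -1.0000, 6.0000, 5.0000, 5.0000, 1.0000, -16.0000
Σ(xᵢ − x̄)² = 344.0000 ⇒ m₂ = 344.0000/6 = 57.33333
Σ(xᵢ − x̄)³ = -3630.0000 ⇒ m₃ = -3630.0000/6 = -605.00000
m₂^(3/2) = 57.33333^(1.5) = 434.12099
g1 = m₃ / m₂^(3/2) = -605.00000 / 434.12099 ≈ -1.3936

-1.3936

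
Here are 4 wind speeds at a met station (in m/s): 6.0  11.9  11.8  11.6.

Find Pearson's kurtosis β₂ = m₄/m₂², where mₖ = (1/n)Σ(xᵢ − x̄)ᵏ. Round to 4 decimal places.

x̄ = 10.3250
Σ(xᵢ − x̄)² = 24.9875 ⇒ m₂ = 6.24688
Σ(xᵢ − x̄)⁴ = 363.4299 ⇒ m₄ = 90.85748
m₂² = 39.02345
β₂ = m₄/m₂² = 90.85748 / 39.02345 ≈ 2.3283

2.3283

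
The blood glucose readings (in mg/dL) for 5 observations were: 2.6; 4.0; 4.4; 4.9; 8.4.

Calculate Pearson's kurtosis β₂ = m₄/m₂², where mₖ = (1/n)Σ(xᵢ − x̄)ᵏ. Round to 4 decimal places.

2.6575

x̄ = 4.8600
Σ(xᵢ − x̄)² = 18.5920 ⇒ m₂ = 3.71840
Σ(xᵢ − x̄)⁴ = 183.7204 ⇒ m₄ = 36.74407
m₂² = 13.82650
β₂ = m₄/m₂² = 36.74407 / 13.82650 ≈ 2.6575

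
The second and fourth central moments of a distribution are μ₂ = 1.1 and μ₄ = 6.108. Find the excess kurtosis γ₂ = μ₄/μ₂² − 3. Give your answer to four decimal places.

2.0479

μ₂² = 1.1² = 1.21000
μ₄/μ₂² = 6.108 / 1.21000 = 5.04793
γ₂ = 5.04793 − 3 ≈ 2.0479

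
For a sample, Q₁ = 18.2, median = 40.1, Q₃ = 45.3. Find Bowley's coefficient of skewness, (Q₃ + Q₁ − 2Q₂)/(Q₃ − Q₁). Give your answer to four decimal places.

numerator: Q₃ + Q₁ − 2Q₂ = 45.3 + 18.2 − 2×40.1 = -16.7000
denominator: Q₃ − Q₁ = 45.3 − 18.2 = 27.1000
Bowley skewness = -16.7000 / 27.1000 ≈ -0.6162

-0.6162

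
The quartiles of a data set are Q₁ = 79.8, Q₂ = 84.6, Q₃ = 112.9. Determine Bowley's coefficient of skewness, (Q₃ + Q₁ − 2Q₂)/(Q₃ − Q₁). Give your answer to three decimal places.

0.710

numerator: Q₃ + Q₁ − 2Q₂ = 112.9 + 79.8 − 2×84.6 = 23.5000
denominator: Q₃ − Q₁ = 112.9 − 79.8 = 33.1000
Bowley skewness = 23.5000 / 33.1000 ≈ 0.710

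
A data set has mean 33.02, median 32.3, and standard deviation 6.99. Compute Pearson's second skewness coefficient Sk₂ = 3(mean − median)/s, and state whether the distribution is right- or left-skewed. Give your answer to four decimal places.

Sk₂ = 3(33.02 − 32.3) / 6.99 = 3 × 0.7200 / 6.99
    = 2.1600 / 6.99 ≈ 0.3090
Sk₂ > 0 ⇒ mean > median ⇒ right-skewed (positive skew).

0.3090, right-skewed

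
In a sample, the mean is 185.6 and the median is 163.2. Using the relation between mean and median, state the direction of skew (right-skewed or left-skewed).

right-skewed

mean − median = 185.6 − 163.2 = 22.4
mean > median ⇒ the longer tail is on the right ⇒ right-skewed (positively skewed).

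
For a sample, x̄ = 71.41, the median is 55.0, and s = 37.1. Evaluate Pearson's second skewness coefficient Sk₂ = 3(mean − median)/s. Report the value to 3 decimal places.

1.327

Sk₂ = 3(71.41 − 55.0) / 37.1 = 3 × 16.4100 / 37.1
    = 49.2300 / 37.1 ≈ 1.327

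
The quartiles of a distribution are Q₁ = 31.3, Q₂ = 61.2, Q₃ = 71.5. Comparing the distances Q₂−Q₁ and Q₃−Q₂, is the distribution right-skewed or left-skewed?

Q₂ − Q₁ = 29.9;  Q₃ − Q₂ = 10.3
Q₂ − Q₁ > Q₃ − Q₂ ⇒ the lower half is more spread out ⇒ left-skewed.

left-skewed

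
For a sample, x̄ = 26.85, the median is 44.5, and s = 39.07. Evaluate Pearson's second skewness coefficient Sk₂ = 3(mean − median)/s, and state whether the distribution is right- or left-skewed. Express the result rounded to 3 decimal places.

Sk₂ = 3(26.85 − 44.5) / 39.07 = 3 × -17.6500 / 39.07
    = -52.9500 / 39.07 ≈ -1.355
Sk₂ < 0 ⇒ mean < median ⇒ left-skewed (negative skew).

-1.355, left-skewed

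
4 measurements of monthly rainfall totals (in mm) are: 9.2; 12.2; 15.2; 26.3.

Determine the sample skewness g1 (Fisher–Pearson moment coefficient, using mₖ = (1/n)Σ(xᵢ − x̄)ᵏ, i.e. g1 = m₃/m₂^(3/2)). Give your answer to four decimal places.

x̄ = (9.2 + 12.2 + 15.2 + 26.3) / 4 = 15.7250
deviations (xᵢ − x̄): -6.5250, -3.5250, -0.5250, 10.5750
Σ(xᵢ − x̄)² = 167.1075 ⇒ m₂ = 167.1075/4 = 41.77688
Σ(xᵢ − x̄)³ = 860.8579 ⇒ m₃ = 860.8579/4 = 215.21447
m₂^(3/2) = 41.77688^(1.5) = 270.02497
g1 = m₃ / m₂^(3/2) = 215.21447 / 270.02497 ≈ 0.7970

0.7970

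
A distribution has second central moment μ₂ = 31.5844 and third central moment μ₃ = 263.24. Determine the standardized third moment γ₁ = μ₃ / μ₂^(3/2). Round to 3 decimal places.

σ = √μ₂ = √31.5844 = 5.62000
σ³ = μ₂^(3/2) = 177.50433
γ₁ = μ₃/σ³ = 263.24 / 177.50433 ≈ 1.483

1.483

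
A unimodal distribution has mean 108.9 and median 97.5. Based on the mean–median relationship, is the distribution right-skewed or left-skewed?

mean − median = 108.9 − 97.5 = 11.4
mean > median ⇒ the longer tail is on the right ⇒ right-skewed (positively skewed).

right-skewed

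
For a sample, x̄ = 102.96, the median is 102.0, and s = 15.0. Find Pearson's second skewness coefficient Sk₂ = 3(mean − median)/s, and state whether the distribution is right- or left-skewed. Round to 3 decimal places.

Sk₂ = 3(102.96 − 102.0) / 15.0 = 3 × 0.9600 / 15.0
    = 2.8800 / 15.0 ≈ 0.192
Sk₂ > 0 ⇒ mean > median ⇒ right-skewed (positive skew).

0.192, right-skewed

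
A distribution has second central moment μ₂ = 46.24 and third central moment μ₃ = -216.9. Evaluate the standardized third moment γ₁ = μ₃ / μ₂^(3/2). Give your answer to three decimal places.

-0.690

σ = √μ₂ = √46.24 = 6.80000
σ³ = μ₂^(3/2) = 314.43200
γ₁ = μ₃/σ³ = -216.9 / 314.43200 ≈ -0.690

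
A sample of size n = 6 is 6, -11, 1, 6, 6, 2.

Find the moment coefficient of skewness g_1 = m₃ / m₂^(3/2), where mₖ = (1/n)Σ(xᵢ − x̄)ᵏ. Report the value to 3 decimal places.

x̄ = (6 - 11 + 1 + 6 + 6 + 2) / 6 = 1.6667
deviations (xᵢ − x̄): 4.3333, -12.6667, -0.6667, 4.3333, 4.3333, 0.3333
Σ(xᵢ − x̄)² = 217.3333 ⇒ m₂ = 217.3333/6 = 36.22222
Σ(xᵢ − x̄)³ = -1788.4444 ⇒ m₃ = -1788.4444/6 = -298.07407
m₂^(3/2) = 36.22222^(1.5) = 218.00308
g_1 = m₃ / m₂^(3/2) = -298.07407 / 218.00308 ≈ -1.367

-1.367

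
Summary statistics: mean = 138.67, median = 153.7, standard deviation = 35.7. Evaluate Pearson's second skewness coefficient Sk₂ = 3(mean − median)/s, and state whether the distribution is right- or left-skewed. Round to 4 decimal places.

-1.2630, left-skewed

Sk₂ = 3(138.67 − 153.7) / 35.7 = 3 × -15.0300 / 35.7
    = -45.0900 / 35.7 ≈ -1.2630
Sk₂ < 0 ⇒ mean < median ⇒ left-skewed (negative skew).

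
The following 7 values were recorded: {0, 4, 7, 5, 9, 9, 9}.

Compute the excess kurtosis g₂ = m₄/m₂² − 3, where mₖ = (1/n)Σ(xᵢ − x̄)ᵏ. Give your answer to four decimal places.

-0.5682

x̄ = 6.1429
Σ(xᵢ − x̄)² = 68.8571 ⇒ m₂ = 9.83673
Σ(xᵢ − x̄)⁴ = 1647.1545 ⇒ m₄ = 235.30779
m₂² = 96.76135
g₂ = m₄/m₂² − 3 = 2.43184 − 3 ≈ -0.5682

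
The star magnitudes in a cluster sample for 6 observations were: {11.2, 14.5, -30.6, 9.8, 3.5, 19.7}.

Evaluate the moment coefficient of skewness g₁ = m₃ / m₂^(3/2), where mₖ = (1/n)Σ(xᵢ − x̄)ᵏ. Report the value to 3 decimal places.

x̄ = (11.2 + 14.5 - 30.6 + 9.8 + 3.5 + 19.7) / 6 = 4.6833
deviations (xᵢ − x̄): 6.5167, 9.8167, -35.2833, 5.1167, -1.1833, 15.0167
Σ(xᵢ − x̄)² = 1636.8283 ⇒ m₂ = 1636.8283/6 = 272.80472
Σ(xᵢ − x̄)³ = -39183.3956 ⇒ m₃ = -39183.3956/6 = -6530.56593
m₂^(3/2) = 272.80472^(1.5) = 4505.86137
g₁ = m₃ / m₂^(3/2) = -6530.56593 / 4505.86137 ≈ -1.449

-1.449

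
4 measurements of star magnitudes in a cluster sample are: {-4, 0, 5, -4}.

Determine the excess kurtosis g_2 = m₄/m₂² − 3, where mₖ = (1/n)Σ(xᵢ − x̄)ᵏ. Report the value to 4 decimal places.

-1.2431

x̄ = -0.7500
Σ(xᵢ − x̄)² = 54.7500 ⇒ m₂ = 13.68750
Σ(xᵢ − x̄)⁴ = 1316.5781 ⇒ m₄ = 329.14453
m₂² = 187.34766
g_2 = m₄/m₂² − 3 = 1.75686 − 3 ≈ -1.2431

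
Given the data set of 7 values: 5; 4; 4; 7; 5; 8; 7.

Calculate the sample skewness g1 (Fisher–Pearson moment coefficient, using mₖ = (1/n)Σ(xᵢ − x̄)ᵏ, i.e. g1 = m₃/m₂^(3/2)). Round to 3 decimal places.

x̄ = (5 + 4 + 4 + 7 + 5 + 8 + 7) / 7 = 5.7143
deviations (xᵢ − x̄): -0.7143, -1.7143, -1.7143, 1.2857, -0.7143, 2.2857, 1.2857
Σ(xᵢ − x̄)² = 15.4286 ⇒ m₂ = 15.4286/7 = 2.20408
Σ(xᵢ − x̄)³ = 5.3878 ⇒ m₃ = 5.3878/7 = 0.76968
m₂^(3/2) = 2.20408^(1.5) = 3.27221
g1 = m₃ / m₂^(3/2) = 0.76968 / 3.27221 ≈ 0.235

0.235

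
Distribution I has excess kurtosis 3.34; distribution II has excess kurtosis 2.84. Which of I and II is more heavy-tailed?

I

Higher excess kurtosis ⇒ heavier tails relative to the normal distribution.
3.34 vs 2.84: the larger is 3.34, so I has heavier tails.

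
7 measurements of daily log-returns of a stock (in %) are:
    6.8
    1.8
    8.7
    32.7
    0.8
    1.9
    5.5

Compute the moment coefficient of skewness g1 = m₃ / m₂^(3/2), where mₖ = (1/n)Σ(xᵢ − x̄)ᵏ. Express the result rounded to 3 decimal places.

1.758

x̄ = (6.8 + 1.8 + 8.7 + 32.7 + 0.8 + 1.9 + 5.5) / 7 = 8.3143
deviations (xᵢ − x̄): -1.5143, -6.5143, 0.3857, 24.3857, -7.5143, -6.4143, -2.8143
Σ(xᵢ − x̄)² = 745.0686 ⇒ m₂ = 745.0686/7 = 106.43837
Σ(xᵢ − x̄)³ = 13510.9455 ⇒ m₃ = 13510.9455/7 = 1930.13507
m₂^(3/2) = 106.43837^(1.5) = 1098.11369
g1 = m₃ / m₂^(3/2) = 1930.13507 / 1098.11369 ≈ 1.758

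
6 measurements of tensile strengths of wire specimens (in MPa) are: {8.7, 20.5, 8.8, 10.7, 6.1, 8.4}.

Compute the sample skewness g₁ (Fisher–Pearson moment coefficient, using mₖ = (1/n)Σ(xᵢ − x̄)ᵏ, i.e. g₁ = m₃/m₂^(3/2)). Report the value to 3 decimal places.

x̄ = (8.7 + 20.5 + 8.8 + 10.7 + 6.1 + 8.4) / 6 = 10.5333
deviations (xᵢ − x̄): -1.8333, 9.9667, -1.7333, 0.1667, -4.4333, -2.1333
Σ(xᵢ − x̄)² = 129.9333 ⇒ m₂ = 129.9333/6 = 21.65556
Σ(xᵢ − x̄)³ = 881.8244 ⇒ m₃ = 881.8244/6 = 146.97074
m₂^(3/2) = 21.65556^(1.5) = 100.77528
g₁ = m₃ / m₂^(3/2) = 146.97074 / 100.77528 ≈ 1.458

1.458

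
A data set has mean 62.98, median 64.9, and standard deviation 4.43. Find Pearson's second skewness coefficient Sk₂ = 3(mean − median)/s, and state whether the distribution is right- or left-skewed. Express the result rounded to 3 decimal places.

-1.300, left-skewed

Sk₂ = 3(62.98 − 64.9) / 4.43 = 3 × -1.9200 / 4.43
    = -5.7600 / 4.43 ≈ -1.300
Sk₂ < 0 ⇒ mean < median ⇒ left-skewed (negative skew).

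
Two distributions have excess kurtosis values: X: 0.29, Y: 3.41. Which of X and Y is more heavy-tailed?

Higher excess kurtosis ⇒ heavier tails relative to the normal distribution.
0.29 vs 3.41: the larger is 3.41, so Y has heavier tails.

Y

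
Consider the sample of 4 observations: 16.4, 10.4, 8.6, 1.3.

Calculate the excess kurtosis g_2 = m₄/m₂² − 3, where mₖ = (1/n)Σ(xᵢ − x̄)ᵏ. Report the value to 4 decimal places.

x̄ = 9.1750
Σ(xᵢ − x̄)² = 116.0475 ⇒ m₂ = 29.01187
Σ(xᵢ − x̄)⁴ = 6573.2042 ⇒ m₄ = 1643.30105
m₂² = 841.68889
g_2 = m₄/m₂² − 3 = 1.95239 − 3 ≈ -1.0476

-1.0476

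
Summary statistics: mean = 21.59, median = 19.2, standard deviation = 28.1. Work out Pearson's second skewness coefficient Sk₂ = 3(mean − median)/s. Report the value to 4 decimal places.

0.2552

Sk₂ = 3(21.59 − 19.2) / 28.1 = 3 × 2.3900 / 28.1
    = 7.1700 / 28.1 ≈ 0.2552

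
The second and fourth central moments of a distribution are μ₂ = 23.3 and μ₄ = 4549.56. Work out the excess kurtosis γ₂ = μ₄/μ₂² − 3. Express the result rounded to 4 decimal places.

μ₂² = 23.3² = 542.89000
μ₄/μ₂² = 4549.56 / 542.89000 = 8.38026
γ₂ = 8.38026 − 3 ≈ 5.3803

5.3803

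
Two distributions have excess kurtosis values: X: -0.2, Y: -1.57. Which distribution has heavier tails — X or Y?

X

Higher excess kurtosis ⇒ heavier tails relative to the normal distribution.
-0.2 vs -1.57: the larger is -0.2, so X has heavier tails.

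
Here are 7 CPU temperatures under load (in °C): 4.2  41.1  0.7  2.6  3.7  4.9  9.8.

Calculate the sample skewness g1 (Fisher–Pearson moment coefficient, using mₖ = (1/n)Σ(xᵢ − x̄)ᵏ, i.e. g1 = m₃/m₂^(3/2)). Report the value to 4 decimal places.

1.8841

x̄ = (4.2 + 41.1 + 0.7 + 2.6 + 3.7 + 4.9 + 9.8) / 7 = 9.5714
deviations (xᵢ − x̄): -5.3714, 31.5286, -8.8714, -6.9714, -5.8714, -4.6714, 0.2286
Σ(xᵢ − x̄)² = 1206.5543 ⇒ m₂ = 1206.5543/7 = 172.36490
Σ(xᵢ − x̄)³ = 29844.6671 ⇒ m₃ = 29844.6671/7 = 4263.52387
m₂^(3/2) = 172.36490^(1.5) = 2262.94105
g1 = m₃ / m₂^(3/2) = 4263.52387 / 2262.94105 ≈ 1.8841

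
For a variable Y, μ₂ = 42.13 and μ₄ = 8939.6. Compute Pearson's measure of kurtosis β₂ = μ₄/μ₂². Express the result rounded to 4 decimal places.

5.0366

μ₂² = 42.13² = 1774.93690
μ₄/μ₂² = 8939.6 / 1774.93690 = 5.03657
β₂ ≈ 5.0366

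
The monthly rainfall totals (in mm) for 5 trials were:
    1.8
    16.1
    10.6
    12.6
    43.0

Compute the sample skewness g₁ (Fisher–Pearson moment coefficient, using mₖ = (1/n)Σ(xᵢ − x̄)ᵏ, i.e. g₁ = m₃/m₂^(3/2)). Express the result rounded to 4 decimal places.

x̄ = (1.8 + 16.1 + 10.6 + 12.6 + 43.0) / 5 = 16.8200
deviations (xᵢ − x̄): -15.0200, -0.7200, -6.2200, -4.2200, 26.1800
Σ(xᵢ − x̄)² = 968.0080 ⇒ m₂ = 968.0080/5 = 193.60160
Σ(xᵢ − x̄)³ = 14238.8885 ⇒ m₃ = 14238.8885/5 = 2847.77770
m₂^(3/2) = 193.60160^(1.5) = 2693.78800
g₁ = m₃ / m₂^(3/2) = 2847.77770 / 2693.78800 ≈ 1.0572

1.0572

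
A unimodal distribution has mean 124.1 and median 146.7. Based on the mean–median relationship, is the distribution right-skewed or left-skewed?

left-skewed

mean − median = 124.1 − 146.7 = -22.6
mean < median ⇒ the longer tail is on the left ⇒ left-skewed (negatively skewed).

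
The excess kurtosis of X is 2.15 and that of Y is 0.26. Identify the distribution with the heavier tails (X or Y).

X

Higher excess kurtosis ⇒ heavier tails relative to the normal distribution.
2.15 vs 0.26: the larger is 2.15, so X has heavier tails.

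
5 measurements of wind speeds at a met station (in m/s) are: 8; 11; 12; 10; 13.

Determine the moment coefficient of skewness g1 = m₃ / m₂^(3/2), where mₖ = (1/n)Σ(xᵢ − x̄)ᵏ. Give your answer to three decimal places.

-0.396

x̄ = (8 + 11 + 12 + 10 + 13) / 5 = 10.8000
deviations (xᵢ − x̄): -2.8000, 0.2000, 1.2000, -0.8000, 2.2000
Σ(xᵢ − x̄)² = 14.8000 ⇒ m₂ = 14.8000/5 = 2.96000
Σ(xᵢ − x̄)³ = -10.0800 ⇒ m₃ = -10.0800/5 = -2.01600
m₂^(3/2) = 2.96000^(1.5) = 5.09258
g1 = m₃ / m₂^(3/2) = -2.01600 / 5.09258 ≈ -0.396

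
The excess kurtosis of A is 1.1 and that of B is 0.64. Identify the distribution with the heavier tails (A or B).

Higher excess kurtosis ⇒ heavier tails relative to the normal distribution.
1.1 vs 0.64: the larger is 1.1, so A has heavier tails.

A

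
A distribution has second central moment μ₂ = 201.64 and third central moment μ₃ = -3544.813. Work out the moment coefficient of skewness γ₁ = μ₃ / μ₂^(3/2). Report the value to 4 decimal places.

-1.2380

σ = √μ₂ = √201.64 = 14.20000
σ³ = μ₂^(3/2) = 2863.28800
γ₁ = μ₃/σ³ = -3544.813 / 2863.28800 ≈ -1.2380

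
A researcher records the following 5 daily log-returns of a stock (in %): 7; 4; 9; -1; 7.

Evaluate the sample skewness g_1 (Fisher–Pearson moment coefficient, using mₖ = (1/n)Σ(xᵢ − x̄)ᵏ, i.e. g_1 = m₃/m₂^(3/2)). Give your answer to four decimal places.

-0.8184

x̄ = (7 + 4 + 9 - 1 + 7) / 5 = 5.2000
deviations (xᵢ − x̄): 1.8000, -1.2000, 3.8000, -6.2000, 1.8000
Σ(xᵢ − x̄)² = 60.8000 ⇒ m₂ = 60.8000/5 = 12.16000
Σ(xᵢ − x̄)³ = -173.5200 ⇒ m₃ = -173.5200/5 = -34.70400
m₂^(3/2) = 12.16000^(1.5) = 42.40337
g_1 = m₃ / m₂^(3/2) = -34.70400 / 42.40337 ≈ -0.8184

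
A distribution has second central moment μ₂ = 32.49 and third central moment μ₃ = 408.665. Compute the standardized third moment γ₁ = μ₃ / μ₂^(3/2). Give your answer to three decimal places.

σ = √μ₂ = √32.49 = 5.70000
σ³ = μ₂^(3/2) = 185.19300
γ₁ = μ₃/σ³ = 408.665 / 185.19300 ≈ 2.207

2.207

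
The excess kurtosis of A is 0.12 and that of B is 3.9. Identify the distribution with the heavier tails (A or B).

B

Higher excess kurtosis ⇒ heavier tails relative to the normal distribution.
0.12 vs 3.9: the larger is 3.9, so B has heavier tails.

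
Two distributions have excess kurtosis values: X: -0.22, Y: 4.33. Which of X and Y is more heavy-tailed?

Higher excess kurtosis ⇒ heavier tails relative to the normal distribution.
-0.22 vs 4.33: the larger is 4.33, so Y has heavier tails. (Y is leptokurtic — heavier-than-normal tails; the other is platykurtic.)

Y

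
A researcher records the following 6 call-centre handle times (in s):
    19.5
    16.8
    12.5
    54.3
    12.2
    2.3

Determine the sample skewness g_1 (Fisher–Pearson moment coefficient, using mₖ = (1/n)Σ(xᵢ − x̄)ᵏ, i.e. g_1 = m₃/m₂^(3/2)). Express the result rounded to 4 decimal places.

1.3501

x̄ = (19.5 + 16.8 + 12.5 + 54.3 + 12.2 + 2.3) / 6 = 19.6000
deviations (xᵢ − x̄): -0.1000, -2.8000, -7.1000, 34.7000, -7.4000, -17.3000
Σ(xᵢ − x̄)² = 1616.4000 ⇒ m₂ = 1616.4000/6 = 269.40000
Σ(xᵢ − x̄)³ = 35819.1180 ⇒ m₃ = 35819.1180/6 = 5969.85300
m₂^(3/2) = 269.40000^(1.5) = 4421.77243
g_1 = m₃ / m₂^(3/2) = 5969.85300 / 4421.77243 ≈ 1.3501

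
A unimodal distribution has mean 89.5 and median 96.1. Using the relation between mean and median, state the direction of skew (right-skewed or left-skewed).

mean − median = 89.5 − 96.1 = -6.6
mean < median ⇒ the longer tail is on the left ⇒ left-skewed (negatively skewed).

left-skewed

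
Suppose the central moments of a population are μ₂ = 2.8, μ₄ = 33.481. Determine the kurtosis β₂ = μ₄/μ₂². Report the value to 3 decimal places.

μ₂² = 2.8² = 7.84000
μ₄/μ₂² = 33.481 / 7.84000 = 4.27054
β₂ ≈ 4.271

4.271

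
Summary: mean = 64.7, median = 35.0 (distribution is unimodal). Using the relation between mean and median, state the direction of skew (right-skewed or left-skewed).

mean − median = 64.7 − 35.0 = 29.7
mean > median ⇒ the longer tail is on the right ⇒ right-skewed (positively skewed).

right-skewed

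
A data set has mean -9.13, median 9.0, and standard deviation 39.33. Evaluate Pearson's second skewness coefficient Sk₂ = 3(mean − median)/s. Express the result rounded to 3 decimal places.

-1.383

Sk₂ = 3(-9.13 − 9.0) / 39.33 = 3 × -18.1300 / 39.33
    = -54.3900 / 39.33 ≈ -1.383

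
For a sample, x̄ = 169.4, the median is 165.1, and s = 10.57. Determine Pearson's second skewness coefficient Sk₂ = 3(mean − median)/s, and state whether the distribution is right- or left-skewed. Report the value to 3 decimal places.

Sk₂ = 3(169.4 − 165.1) / 10.57 = 3 × 4.3000 / 10.57
    = 12.9000 / 10.57 ≈ 1.220
Sk₂ > 0 ⇒ mean > median ⇒ right-skewed (positive skew).

1.220, right-skewed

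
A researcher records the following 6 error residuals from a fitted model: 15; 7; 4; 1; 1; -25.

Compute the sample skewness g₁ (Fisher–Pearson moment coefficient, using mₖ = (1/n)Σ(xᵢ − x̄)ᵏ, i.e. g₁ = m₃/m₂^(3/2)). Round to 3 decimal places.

-1.169

x̄ = (15 + 7 + 4 + 1 + 1 - 25) / 6 = 0.5000
deviations (xᵢ − x̄): 14.5000, 6.5000, 3.5000, 0.5000, 0.5000, -25.5000
Σ(xᵢ − x̄)² = 915.5000 ⇒ m₂ = 915.5000/6 = 152.58333
Σ(xᵢ − x̄)³ = -13215.0000 ⇒ m₃ = -13215.0000/6 = -2202.50000
m₂^(3/2) = 152.58333^(1.5) = 1884.77992
g₁ = m₃ / m₂^(3/2) = -2202.50000 / 1884.77992 ≈ -1.169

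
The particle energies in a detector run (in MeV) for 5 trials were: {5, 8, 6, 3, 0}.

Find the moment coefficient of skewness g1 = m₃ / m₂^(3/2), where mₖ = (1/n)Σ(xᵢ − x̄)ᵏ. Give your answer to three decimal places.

-0.364

x̄ = (5 + 8 + 6 + 3 + 0) / 5 = 4.4000
deviations (xᵢ − x̄): 0.6000, 3.6000, 1.6000, -1.4000, -4.4000
Σ(xᵢ − x̄)² = 37.2000 ⇒ m₂ = 37.2000/5 = 7.44000
Σ(xᵢ − x̄)³ = -36.9600 ⇒ m₃ = -36.9600/5 = -7.39200
m₂^(3/2) = 7.44000^(1.5) = 20.29361
g1 = m₃ / m₂^(3/2) = -7.39200 / 20.29361 ≈ -0.364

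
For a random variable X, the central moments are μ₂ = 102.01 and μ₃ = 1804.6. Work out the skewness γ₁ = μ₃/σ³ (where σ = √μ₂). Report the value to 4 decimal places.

σ = √μ₂ = √102.01 = 10.10000
σ³ = μ₂^(3/2) = 1030.30100
γ₁ = μ₃/σ³ = 1804.6 / 1030.30100 ≈ 1.7515

1.7515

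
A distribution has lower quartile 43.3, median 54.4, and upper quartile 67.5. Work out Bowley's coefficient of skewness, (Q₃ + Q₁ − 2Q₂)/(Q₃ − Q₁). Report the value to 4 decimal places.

0.0826

numerator: Q₃ + Q₁ − 2Q₂ = 67.5 + 43.3 − 2×54.4 = 2.0000
denominator: Q₃ − Q₁ = 67.5 − 43.3 = 24.2000
Bowley skewness = 2.0000 / 24.2000 ≈ 0.0826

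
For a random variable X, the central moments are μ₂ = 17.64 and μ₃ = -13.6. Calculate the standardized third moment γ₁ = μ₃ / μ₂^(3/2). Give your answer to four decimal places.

σ = √μ₂ = √17.64 = 4.20000
σ³ = μ₂^(3/2) = 74.08800
γ₁ = μ₃/σ³ = -13.6 / 74.08800 ≈ -0.1836

-0.1836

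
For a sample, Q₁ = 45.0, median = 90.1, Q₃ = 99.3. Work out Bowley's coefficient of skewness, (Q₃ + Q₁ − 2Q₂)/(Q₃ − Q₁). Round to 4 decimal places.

numerator: Q₃ + Q₁ − 2Q₂ = 99.3 + 45.0 − 2×90.1 = -35.9000
denominator: Q₃ − Q₁ = 99.3 − 45.0 = 54.3000
Bowley skewness = -35.9000 / 54.3000 ≈ -0.6611

-0.6611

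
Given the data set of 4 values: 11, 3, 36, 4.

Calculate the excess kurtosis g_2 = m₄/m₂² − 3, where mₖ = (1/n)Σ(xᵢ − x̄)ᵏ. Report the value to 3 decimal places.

x̄ = 13.5000
Σ(xᵢ − x̄)² = 713.0000 ⇒ m₂ = 178.25000
Σ(xᵢ − x̄)⁴ = 276628.2500 ⇒ m₄ = 69157.06250
m₂² = 31773.06250
g_2 = m₄/m₂² − 3 = 2.17659 − 3 ≈ -0.823

-0.823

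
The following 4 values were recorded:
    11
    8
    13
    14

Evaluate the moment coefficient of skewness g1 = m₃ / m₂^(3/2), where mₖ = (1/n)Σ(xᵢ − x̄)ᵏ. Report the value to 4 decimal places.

x̄ = (11 + 8 + 13 + 14) / 4 = 11.5000
deviations (xᵢ − x̄): -0.5000, -3.5000, 1.5000, 2.5000
Σ(xᵢ − x̄)² = 21.0000 ⇒ m₂ = 21.0000/4 = 5.25000
Σ(xᵢ − x̄)³ = -24.0000 ⇒ m₃ = -24.0000/4 = -6.00000
m₂^(3/2) = 5.25000^(1.5) = 12.02926
g1 = m₃ / m₂^(3/2) = -6.00000 / 12.02926 ≈ -0.4988

-0.4988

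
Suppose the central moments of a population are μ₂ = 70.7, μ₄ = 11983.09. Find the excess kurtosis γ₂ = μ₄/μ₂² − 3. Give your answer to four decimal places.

-0.6027

μ₂² = 70.7² = 4998.49000
μ₄/μ₂² = 11983.09 / 4998.49000 = 2.39734
γ₂ = 2.39734 − 3 ≈ -0.6027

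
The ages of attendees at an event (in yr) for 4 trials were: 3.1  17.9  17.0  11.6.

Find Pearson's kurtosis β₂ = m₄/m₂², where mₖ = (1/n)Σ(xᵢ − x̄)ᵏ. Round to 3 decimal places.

1.843

x̄ = 12.4000
Σ(xᵢ − x̄)² = 138.5400 ⇒ m₂ = 34.63500
Σ(xᵢ − x̄)⁴ = 8843.7378 ⇒ m₄ = 2210.93445
m₂² = 1199.58322
β₂ = m₄/m₂² = 2210.93445 / 1199.58322 ≈ 1.843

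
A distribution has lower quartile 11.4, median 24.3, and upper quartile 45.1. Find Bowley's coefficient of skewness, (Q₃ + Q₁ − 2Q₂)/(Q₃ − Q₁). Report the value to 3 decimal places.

0.234

numerator: Q₃ + Q₁ − 2Q₂ = 45.1 + 11.4 − 2×24.3 = 7.9000
denominator: Q₃ − Q₁ = 45.1 − 11.4 = 33.7000
Bowley skewness = 7.9000 / 33.7000 ≈ 0.234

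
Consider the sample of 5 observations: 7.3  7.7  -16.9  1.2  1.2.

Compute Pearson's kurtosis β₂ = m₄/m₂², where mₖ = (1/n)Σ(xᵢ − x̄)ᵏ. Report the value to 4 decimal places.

x̄ = 0.1000
Σ(xᵢ − x̄)² = 401.0200 ⇒ m₂ = 80.20400
Σ(xᵢ − x̄)⁴ = 89547.5314 ⇒ m₄ = 17909.50628
m₂² = 6432.68162
β₂ = m₄/m₂² = 17909.50628 / 6432.68162 ≈ 2.7841

2.7841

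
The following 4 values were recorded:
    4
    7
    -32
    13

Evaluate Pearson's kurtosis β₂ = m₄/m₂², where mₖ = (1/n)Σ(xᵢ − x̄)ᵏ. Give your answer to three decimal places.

2.252

x̄ = -2.0000
Σ(xᵢ − x̄)² = 1242.0000 ⇒ m₂ = 310.50000
Σ(xᵢ − x̄)⁴ = 868482.0000 ⇒ m₄ = 217120.50000
m₂² = 96410.25000
β₂ = m₄/m₂² = 217120.50000 / 96410.25000 ≈ 2.252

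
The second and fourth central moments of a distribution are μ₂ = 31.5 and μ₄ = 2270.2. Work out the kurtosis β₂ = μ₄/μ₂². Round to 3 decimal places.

μ₂² = 31.5² = 992.25000
μ₄/μ₂² = 2270.2 / 992.25000 = 2.28793
β₂ ≈ 2.288

2.288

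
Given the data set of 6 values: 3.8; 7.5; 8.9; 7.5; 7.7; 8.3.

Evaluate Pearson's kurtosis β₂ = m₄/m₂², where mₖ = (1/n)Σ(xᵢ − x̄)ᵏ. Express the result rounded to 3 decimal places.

x̄ = 7.2833
Σ(xᵢ − x̄)² = 16.0483 ⇒ m₂ = 2.67472
Σ(xᵢ − x̄)⁴ = 155.1584 ⇒ m₄ = 25.85973
m₂² = 7.15414
β₂ = m₄/m₂² = 25.85973 / 7.15414 ≈ 3.615

3.615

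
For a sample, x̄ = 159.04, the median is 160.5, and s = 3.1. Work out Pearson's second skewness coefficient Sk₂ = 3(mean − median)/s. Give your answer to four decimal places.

-1.4129

Sk₂ = 3(159.04 − 160.5) / 3.1 = 3 × -1.4600 / 3.1
    = -4.3800 / 3.1 ≈ -1.4129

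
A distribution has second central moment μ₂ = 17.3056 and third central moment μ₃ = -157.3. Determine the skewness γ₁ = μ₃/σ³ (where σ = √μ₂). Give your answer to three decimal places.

σ = √μ₂ = √17.3056 = 4.16000
σ³ = μ₂^(3/2) = 71.99130
γ₁ = μ₃/σ³ = -157.3 / 71.99130 ≈ -2.185

-2.185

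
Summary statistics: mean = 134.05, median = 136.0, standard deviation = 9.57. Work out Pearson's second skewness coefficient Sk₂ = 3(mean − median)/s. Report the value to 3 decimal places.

Sk₂ = 3(134.05 − 136.0) / 9.57 = 3 × -1.9500 / 9.57
    = -5.8500 / 9.57 ≈ -0.611

-0.611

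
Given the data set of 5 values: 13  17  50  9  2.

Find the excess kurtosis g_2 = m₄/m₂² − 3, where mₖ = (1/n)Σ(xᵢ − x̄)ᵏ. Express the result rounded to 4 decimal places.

-0.1418

x̄ = 18.2000
Σ(xᵢ − x̄)² = 1386.8000 ⇒ m₂ = 277.36000
Σ(xᵢ − x̄)⁴ = 1099378.2560 ⇒ m₄ = 219875.65120
m₂² = 76928.56960
g_2 = m₄/m₂² − 3 = 2.85818 − 3 ≈ -0.1418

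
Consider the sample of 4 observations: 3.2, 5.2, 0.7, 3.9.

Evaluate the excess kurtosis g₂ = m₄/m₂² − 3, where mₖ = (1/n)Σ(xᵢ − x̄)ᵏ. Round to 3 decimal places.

-1.022

x̄ = 3.2500
Σ(xᵢ − x̄)² = 10.7300 ⇒ m₂ = 2.68250
Σ(xᵢ − x̄)⁴ = 56.9200 ⇒ m₄ = 14.23001
m₂² = 7.19581
g₂ = m₄/m₂² − 3 = 1.97754 − 3 ≈ -1.022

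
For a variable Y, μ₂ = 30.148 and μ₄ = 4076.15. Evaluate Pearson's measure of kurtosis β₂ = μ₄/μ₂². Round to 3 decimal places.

4.485

μ₂² = 30.148² = 908.90190
μ₄/μ₂² = 4076.15 / 908.90190 = 4.48470
β₂ ≈ 4.485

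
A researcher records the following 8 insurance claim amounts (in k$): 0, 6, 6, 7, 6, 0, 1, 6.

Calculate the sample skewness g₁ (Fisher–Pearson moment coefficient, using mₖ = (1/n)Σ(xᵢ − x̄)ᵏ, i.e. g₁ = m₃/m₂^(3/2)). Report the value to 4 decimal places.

x̄ = (0 + 6 + 6 + 7 + 6 + 0 + 1 + 6) / 8 = 4.0000
deviations (xᵢ − x̄): -4.0000, 2.0000, 2.0000, 3.0000, 2.0000, -4.0000, -3.0000, 2.0000
Σ(xᵢ − x̄)² = 66.0000 ⇒ m₂ = 66.0000/8 = 8.25000
Σ(xᵢ − x̄)³ = -96.0000 ⇒ m₃ = -96.0000/8 = -12.00000
m₂^(3/2) = 8.25000^(1.5) = 23.69632
g₁ = m₃ / m₂^(3/2) = -12.00000 / 23.69632 ≈ -0.5064

-0.5064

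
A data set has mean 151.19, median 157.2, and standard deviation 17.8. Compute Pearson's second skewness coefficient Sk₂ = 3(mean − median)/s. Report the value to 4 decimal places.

Sk₂ = 3(151.19 − 157.2) / 17.8 = 3 × -6.0100 / 17.8
    = -18.0300 / 17.8 ≈ -1.0129

-1.0129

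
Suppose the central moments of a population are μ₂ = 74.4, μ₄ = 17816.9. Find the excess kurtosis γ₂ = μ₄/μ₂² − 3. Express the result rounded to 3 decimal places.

0.219

μ₂² = 74.4² = 5535.36000
μ₄/μ₂² = 17816.9 / 5535.36000 = 3.21874
γ₂ = 3.21874 − 3 ≈ 0.219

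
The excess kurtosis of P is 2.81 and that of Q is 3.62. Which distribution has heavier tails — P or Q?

Q

Higher excess kurtosis ⇒ heavier tails relative to the normal distribution.
2.81 vs 3.62: the larger is 3.62, so Q has heavier tails.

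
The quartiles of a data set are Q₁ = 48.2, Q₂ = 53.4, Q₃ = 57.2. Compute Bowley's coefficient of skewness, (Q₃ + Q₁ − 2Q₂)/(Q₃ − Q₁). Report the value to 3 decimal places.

numerator: Q₃ + Q₁ − 2Q₂ = 57.2 + 48.2 − 2×53.4 = -1.4000
denominator: Q₃ − Q₁ = 57.2 − 48.2 = 9.0000
Bowley skewness = -1.4000 / 9.0000 ≈ -0.156

-0.156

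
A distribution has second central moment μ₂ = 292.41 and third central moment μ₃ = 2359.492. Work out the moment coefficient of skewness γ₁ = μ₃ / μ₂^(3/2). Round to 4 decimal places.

σ = √μ₂ = √292.41 = 17.10000
σ³ = μ₂^(3/2) = 5000.21100
γ₁ = μ₃/σ³ = 2359.492 / 5000.21100 ≈ 0.4719

0.4719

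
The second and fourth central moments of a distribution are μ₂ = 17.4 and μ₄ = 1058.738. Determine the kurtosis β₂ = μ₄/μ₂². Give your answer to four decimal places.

μ₂² = 17.4² = 302.76000
μ₄/μ₂² = 1058.738 / 302.76000 = 3.49695
β₂ ≈ 3.4970

3.4970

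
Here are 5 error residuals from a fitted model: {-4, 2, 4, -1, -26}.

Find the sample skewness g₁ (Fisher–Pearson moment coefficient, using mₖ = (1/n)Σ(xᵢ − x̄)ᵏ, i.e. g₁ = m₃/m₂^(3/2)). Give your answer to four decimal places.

x̄ = (-4 + 2 + 4 - 1 - 26) / 5 = -5.0000
deviations (xᵢ − x̄): 1.0000, 7.0000, 9.0000, 4.0000, -21.0000
Σ(xᵢ − x̄)² = 588.0000 ⇒ m₂ = 588.0000/5 = 117.60000
Σ(xᵢ − x̄)³ = -8124.0000 ⇒ m₃ = -8124.0000/5 = -1624.80000
m₂^(3/2) = 117.60000^(1.5) = 1275.29596
g₁ = m₃ / m₂^(3/2) = -1624.80000 / 1275.29596 ≈ -1.2741

-1.2741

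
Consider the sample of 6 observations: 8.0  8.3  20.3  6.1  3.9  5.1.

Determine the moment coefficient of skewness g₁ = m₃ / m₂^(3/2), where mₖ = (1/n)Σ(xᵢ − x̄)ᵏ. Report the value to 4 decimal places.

x̄ = (8.0 + 8.3 + 20.3 + 6.1 + 3.9 + 5.1) / 6 = 8.6167
deviations (xᵢ − x̄): -0.6167, -0.3167, 11.6833, -2.5167, -4.7167, -3.5167
Σ(xᵢ − x̄)² = 177.9283 ⇒ m₂ = 177.9283/6 = 29.65472
Σ(xᵢ − x̄)³ = 1430.1506 ⇒ m₃ = 1430.1506/6 = 238.35843
m₂^(3/2) = 29.65472^(1.5) = 161.48820
g₁ = m₃ / m₂^(3/2) = 238.35843 / 161.48820 ≈ 1.4760

1.4760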